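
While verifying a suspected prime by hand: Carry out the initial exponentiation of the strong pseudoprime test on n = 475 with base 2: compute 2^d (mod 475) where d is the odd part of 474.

122

n − 1 = 474 = 2^1 · 237, so s = 1 and d = 237.
Repeated squaring mod 475: 2^1 ≡ 2, 2^2 ≡ 4, 2^4 ≡ 16, 2^8 ≡ 256, 2^16 ≡ 461, 2^32 ≡ 196, 2^64 ≡ 416, 2^128 ≡ 156.
237 = 128 + 64 + 32 + 8 + 4 + 1, so 2^237 ≡ 156·416·196·256·16·2 ≡ 122 (mod 475).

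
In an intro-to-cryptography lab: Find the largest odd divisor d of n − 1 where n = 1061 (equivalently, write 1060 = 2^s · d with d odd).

265

Halving: 1060 → 530 → 265; 265 is odd.
So 1060 = 2^2 · 265.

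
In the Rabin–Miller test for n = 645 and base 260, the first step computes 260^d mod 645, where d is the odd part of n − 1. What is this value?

n − 1 = 644 = 2^2 · 161, so s = 2 and d = 161.
Repeated squaring mod 645: 260^1 ≡ 260, 260^2 ≡ 520, 260^4 ≡ 145, 260^8 ≡ 385, 260^16 ≡ 520, 260^32 ≡ 145, 260^64 ≡ 385, 260^128 ≡ 520.
161 = 128 + 32 + 1, so 260^161 ≡ 520·145·260 ≡ 515 (mod 645).

515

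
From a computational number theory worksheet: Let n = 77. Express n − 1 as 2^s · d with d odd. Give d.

19

Halving: 76 → 38 → 19; 19 is odd.
So 76 = 2^2 · 19.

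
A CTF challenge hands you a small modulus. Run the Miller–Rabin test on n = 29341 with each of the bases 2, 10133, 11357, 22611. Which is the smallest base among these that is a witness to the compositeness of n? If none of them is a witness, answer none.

n − 1 = 29340 = 2^2 · 7335, so s = 2 and d = 7335.
Base 2: x_0 = 2^7335 mod 29341 = 26424. x_0 is neither 1 nor 29340, so continue squaring. x_1 = 26424^2 mod 29341 = 29340. x_1 ≡ −1, so 2 is not a witness.
Base 10133: x_0 = 10133^7335 mod 29341 = 26424. x_0 is neither 1 nor 29340, so continue squaring. x_1 = 26424^2 mod 29341 = 29340. x_1 ≡ −1, so 10133 is not a witness.
Base 11357: x_0 = 11357^7335 mod 29341 = 2917. x_0 is neither 1 nor 29340, so continue squaring. x_1 = 2917^2 mod 29341 = 29340. x_1 ≡ −1, so 11357 is not a witness.
Base 22611: x_0 = 22611^7335 mod 29341 = 29340. x_0 = 29340 ≡ −1, so 22611 is not a witness.
No listed base is a witness for 29341.

none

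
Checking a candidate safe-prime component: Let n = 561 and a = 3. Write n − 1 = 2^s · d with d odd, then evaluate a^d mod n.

n − 1 = 560 = 2^4 · 35, so s = 4 and d = 35.
3^35 mod 561 = 78.

78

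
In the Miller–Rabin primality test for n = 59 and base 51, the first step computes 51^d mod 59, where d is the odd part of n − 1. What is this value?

n − 1 = 58 = 2^1 · 29, so s = 1 and d = 29.
Repeated squaring mod 59: 51^1 ≡ 51, 51^2 ≡ 5, 51^4 ≡ 25, 51^8 ≡ 35, 51^16 ≡ 45.
29 = 16 + 8 + 4 + 1, so 51^29 ≡ 45·35·25·51 ≡ 1 (mod 59).

1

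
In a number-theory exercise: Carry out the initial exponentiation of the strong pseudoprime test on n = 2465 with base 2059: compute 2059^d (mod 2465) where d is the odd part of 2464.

n − 1 = 2464 = 2^5 · 77, so s = 5 and d = 77.
2059^77 mod 2465 = 899.

899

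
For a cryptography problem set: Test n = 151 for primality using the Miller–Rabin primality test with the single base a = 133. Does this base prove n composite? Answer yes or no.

n − 1 = 150 = 2^1 · 75, so s = 1 and d = 75.
x_0 = 133^75 mod 151 = 150.
x_0 = 150 ≡ −1, so 133 is not a witness.

no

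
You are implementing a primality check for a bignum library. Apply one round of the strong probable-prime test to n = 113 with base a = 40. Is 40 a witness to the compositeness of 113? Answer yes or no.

no

n − 1 = 112 = 2^4 · 7, so s = 4 and d = 7.
Repeated squaring mod 113: 40^1 ≡ 40, 40^2 ≡ 18, 40^4 ≡ 98.
7 = 4 + 2 + 1, so 40^7 ≡ 98·18·40 ≡ 48 (mod 113).
x_0 = 40^7 mod 113 = 48.
x_0 is neither 1 nor 112, so continue squaring.
x_1 = 48^2 mod 113 = 44.
x_2 = 44^2 mod 113 = 15.
x_3 = 15^2 mod 113 = 112.
x_3 ≡ −1, so 40 is not a witness.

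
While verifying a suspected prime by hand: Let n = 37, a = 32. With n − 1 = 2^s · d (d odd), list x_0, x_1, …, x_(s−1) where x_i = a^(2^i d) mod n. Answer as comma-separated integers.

n − 1 = 36 = 2^2 · 9, so s = 2 and d = 9.
x_0 = 32^9 mod 37 = 31.
x_1 = 31^2 mod 37 = 36.

31, 36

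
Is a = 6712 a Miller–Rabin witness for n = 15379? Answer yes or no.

n − 1 = 15378 = 2^1 · 7689, so s = 1 and d = 7689.
Repeated squaring mod 15379: 6712^1 ≡ 6712, 6712^2 ≡ 5853, 6712^4 ≡ 8576, 6712^8 ≡ 5398, 6712^16 ≡ 10578, 6712^32 ≡ 11859, 6712^64 ≡ 10305, 6712^128 ≡ 1030, 6712^256 ≡ 15128, 6712^512 ≡ 1485, 6712^1024 ≡ 6028, 6712^2048 ≡ 11586, 6712^4096 ≡ 7484.
7689 = 4096 + 2048 + 1024 + 512 + 8 + 1, so 6712^7689 ≡ 7484·11586·6028·1485·5398·6712 ≡ 8826 (mod 15379).
x_0 = 6712^7689 mod 15379 = 8826.
x_0 ∉ {1, 15378} and s = 1, so 6712 is a Miller–Rabin witness and 15379 is composite.

yes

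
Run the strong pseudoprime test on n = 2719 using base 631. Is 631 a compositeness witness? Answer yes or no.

no

n − 1 = 2718 = 2^1 · 1359, so s = 1 and d = 1359.
x_0 = 631^1359 mod 2719 = 2718.
x_0 = 2718 ≡ −1, so 631 is not a witness.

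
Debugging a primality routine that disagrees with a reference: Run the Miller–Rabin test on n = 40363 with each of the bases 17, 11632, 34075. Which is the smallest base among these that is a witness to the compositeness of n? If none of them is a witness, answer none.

17

n − 1 = 40362 = 2^1 · 20181, so s = 1 and d = 20181.
Base 17: x_0 = 17^20181 mod 40363 = 14997. x_0 ∉ {1, 40362} and s = 1, so 17 is a Miller–Rabin witness and 40363 is composite.
Base 11632: x_0 = 11632^20181 mod 40363 = 906. x_0 ∉ {1, 40362} and s = 1, so 11632 is a Miller–Rabin witness and 40363 is composite.
Base 34075: x_0 = 34075^20181 mod 40363 = 30943. x_0 ∉ {1, 40362} and s = 1, so 34075 is a Miller–Rabin witness and 40363 is composite.
The smallest witness among the given bases is 17.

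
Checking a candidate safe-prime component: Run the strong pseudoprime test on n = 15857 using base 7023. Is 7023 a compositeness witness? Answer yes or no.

n − 1 = 15856 = 2^4 · 991, so s = 4 and d = 991.
x_0 = 7023^991 mod 15857 = 15735.
x_0 is neither 1 nor 15856, so continue squaring.
x_1 = 15735^2 mod 15857 = 14884.
x_2 = 14884^2 mod 15857 = 11166.
x_3 = 11166^2 mod 15857 = 11822.
Reached i = s−1 = 3 without hitting −1: 7023 is a Miller–Rabin witness and 15857 is composite.

yes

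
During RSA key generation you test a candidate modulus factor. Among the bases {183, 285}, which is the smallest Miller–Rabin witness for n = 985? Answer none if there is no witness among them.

285

n − 1 = 984 = 2^3 · 123, so s = 3 and d = 123.
Base 183: x_0 = 183^123 mod 985 = 802. x_0 is neither 1 nor 984, so continue squaring. x_1 = 802^2 mod 985 = 984. x_1 ≡ −1, so 183 is not a witness.
Base 285: x_0 = 285^123 mod 985 = 920. x_0 is neither 1 nor 984, so continue squaring. x_1 = 920^2 mod 985 = 285. x_2 = 285^2 mod 985 = 455. Reached i = s−1 = 2 without hitting −1: 285 is a Miller–Rabin witness and 985 is composite.
The smallest witness among the given bases is 285.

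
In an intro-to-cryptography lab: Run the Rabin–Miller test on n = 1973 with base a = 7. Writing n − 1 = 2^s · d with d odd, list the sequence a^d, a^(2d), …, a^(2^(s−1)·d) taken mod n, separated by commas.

n − 1 = 1972 = 2^2 · 493, so s = 2 and d = 493.
x_0 = 7^493 mod 1973 = 1714.
x_1 = 1714^2 mod 1973 = 1972.

1714, 1972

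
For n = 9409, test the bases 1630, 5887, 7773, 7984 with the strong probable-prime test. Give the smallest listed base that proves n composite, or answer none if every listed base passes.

n − 1 = 9408 = 2^6 · 147, so s = 6 and d = 147.
Base 1630: x_0 = 1630^147 mod 9409 = 1815. x_0 is neither 1 nor 9408, so continue squaring. x_1 = 1815^2 mod 9409 = 1075. x_2 = 1075^2 mod 9409 = 7727. x_3 = 7727^2 mod 9409 = 6424. x_4 = 6424^2 mod 9409 = 9311. x_5 = 9311^2 mod 9409 = 195. Reached i = s−1 = 5 without hitting −1: 1630 is a Miller–Rabin witness and 9409 is composite.
Base 5887: x_0 = 5887^147 mod 9409 = 3138. x_0 is neither 1 nor 9408, so continue squaring. x_1 = 3138^2 mod 9409 = 5230. x_2 = 5230^2 mod 9409 = 937. x_3 = 937^2 mod 9409 = 2932. x_4 = 2932^2 mod 9409 = 6207. x_5 = 6207^2 mod 9409 = 6403. Reached i = s−1 = 5 without hitting −1: 5887 is a Miller–Rabin witness and 9409 is composite.
Base 7773: x_0 = 7773^147 mod 9409 = 1683. x_0 is neither 1 nor 9408, so continue squaring. x_1 = 1683^2 mod 9409 = 380. x_2 = 380^2 mod 9409 = 3265. x_3 = 3265^2 mod 9409 = 9237. x_4 = 9237^2 mod 9409 = 1357. x_5 = 1357^2 mod 9409 = 6694. Reached i = s−1 = 5 without hitting −1: 7773 is a Miller–Rabin witness and 9409 is composite.
Base 7984: x_0 = 7984^147 mod 9409 = 4331. x_0 is neither 1 nor 9408, so continue squaring. x_1 = 4331^2 mod 9409 = 5424. x_2 = 5424^2 mod 9409 = 7242. x_3 = 7242^2 mod 9409 = 798. x_4 = 798^2 mod 9409 = 6401. x_5 = 6401^2 mod 9409 = 6015. Reached i = s−1 = 5 without hitting −1: 7984 is a Miller–Rabin witness and 9409 is composite.
The smallest witness among the given bases is 1630.

1630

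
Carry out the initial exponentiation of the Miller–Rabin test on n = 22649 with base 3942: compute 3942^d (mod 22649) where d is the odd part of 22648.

10751

n − 1 = 22648 = 2^3 · 2831, so s = 3 and d = 2831.
3942^2831 mod 22649 = 10751.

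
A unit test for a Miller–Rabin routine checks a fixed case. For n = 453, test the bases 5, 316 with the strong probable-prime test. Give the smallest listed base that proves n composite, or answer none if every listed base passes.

5

n − 1 = 452 = 2^2 · 113, so s = 2 and d = 113.
Base 5: x_0 = 5^113 mod 453 = 206. x_0 is neither 1 nor 452, so continue squaring. x_1 = 206^2 mod 453 = 307. Reached i = s−1 = 1 without hitting −1: 5 is a Miller–Rabin witness and 453 is composite.
Base 316: x_0 = 316^113 mod 453 = 52. x_0 is neither 1 nor 452, so continue squaring. x_1 = 52^2 mod 453 = 439. Reached i = s−1 = 1 without hitting −1: 316 is a Miller–Rabin witness and 453 is composite.
The smallest witness among the given bases is 5.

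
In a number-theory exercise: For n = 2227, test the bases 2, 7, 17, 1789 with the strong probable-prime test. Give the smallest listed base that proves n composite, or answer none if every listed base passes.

n − 1 = 2226 = 2^1 · 1113, so s = 1 and d = 1113.
Base 2: x_0 = 2^1113 mod 2227 = 1447. x_0 ∉ {1, 2226} and s = 1, so 2 is a Miller–Rabin witness and 2227 is composite.
Base 7: x_0 = 7^1113 mod 2227 = 146. x_0 ∉ {1, 2226} and s = 1, so 7 is a Miller–Rabin witness and 2227 is composite.
Base 17: x_0 = 17^1113 mod 2227 = 1598. x_0 ∉ {1, 2226} and s = 1, so 17 is a Miller–Rabin witness and 2227 is composite.
Base 1789: x_0 = 1789^1113 mod 2227 = 616. x_0 ∉ {1, 2226} and s = 1, so 1789 is a Miller–Rabin witness and 2227 is composite.
The smallest witness among the given bases is 2.

2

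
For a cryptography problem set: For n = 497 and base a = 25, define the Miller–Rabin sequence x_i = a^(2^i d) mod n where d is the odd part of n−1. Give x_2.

480

n − 1 = 496 = 2^4 · 31, so s = 4 and d = 31.
x_0 = 25^31 mod 497 = 25.
x_1 = 25^2 mod 497 = 128.
x_2 = 128^2 mod 497 = 480.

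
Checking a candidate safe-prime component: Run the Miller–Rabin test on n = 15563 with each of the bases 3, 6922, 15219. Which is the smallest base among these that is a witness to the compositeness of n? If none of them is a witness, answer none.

n − 1 = 15562 = 2^1 · 7781, so s = 1 and d = 7781.
Base 3: x_0 = 3^7781 mod 15563 = 9448. x_0 ∉ {1, 15562} and s = 1, so 3 is a Miller–Rabin witness and 15563 is composite.
Base 6922: x_0 = 6922^7781 mod 15563 = 2837. x_0 ∉ {1, 15562} and s = 1, so 6922 is a Miller–Rabin witness and 15563 is composite.
Base 15219: x_0 = 15219^7781 mod 15563 = 8819. x_0 ∉ {1, 15562} and s = 1, so 15219 is a Miller–Rabin witness and 15563 is composite.
The smallest witness among the given bases is 3.

3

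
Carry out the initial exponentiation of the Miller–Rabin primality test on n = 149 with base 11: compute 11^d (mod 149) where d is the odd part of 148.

n − 1 = 148 = 2^2 · 37, so s = 2 and d = 37.
Repeated squaring mod 149: 11^1 ≡ 11, 11^2 ≡ 121, 11^4 ≡ 39, 11^8 ≡ 31, 11^16 ≡ 67, 11^32 ≡ 19.
37 = 32 + 4 + 1, so 11^37 ≡ 19·39·11 ≡ 105 (mod 149).

105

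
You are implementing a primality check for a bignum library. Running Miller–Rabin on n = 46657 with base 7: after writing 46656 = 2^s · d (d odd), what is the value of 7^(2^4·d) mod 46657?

n − 1 = 46656 = 2^6 · 729, so s = 6 and d = 729.
By repeated squaring, 7^729 ≡ 31858 (mod 46657).
x_0 = 31858.
x_1 = 31858^2 mod 46657 = 2443.
x_2 = 2443^2 mod 46657 = 42810.
x_3 = 42810^2 mod 46657 = 9140.
x_4 = 9140^2 mod 46657 = 23570.

23570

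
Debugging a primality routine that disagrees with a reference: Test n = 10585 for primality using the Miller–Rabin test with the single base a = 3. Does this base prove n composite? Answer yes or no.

no

n − 1 = 10584 = 2^3 · 1323, so s = 3 and d = 1323.
Repeated squaring mod 10585: 3^1 ≡ 3, 3^2 ≡ 9, 3^4 ≡ 81, 3^8 ≡ 6561, 3^16 ≡ 8111, 3^32 ≡ 2546, 3^64 ≡ 4096, 3^128 ≡ 10576, 3^256 ≡ 81, 3^512 ≡ 6561, 3^1024 ≡ 8111.
1323 = 1024 + 256 + 32 + 8 + 2 + 1, so 3^1323 ≡ 8111·81·2546·6561·9·3 ≡ 8422 (mod 10585).
x_0 = 3^1323 mod 10585 = 8422.
x_0 is neither 1 nor 10584, so continue squaring.
x_1 = 8422^2 mod 10585 = 10584.
x_1 ≡ −1, so 3 is not a witness.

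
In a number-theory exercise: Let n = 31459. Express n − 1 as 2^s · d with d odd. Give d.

Halving: 31458 → 15729; 15729 is odd.
So 31458 = 2^1 · 15729.

15729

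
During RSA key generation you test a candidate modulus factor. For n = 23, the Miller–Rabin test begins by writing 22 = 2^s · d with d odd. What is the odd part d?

11

Halving: 22 → 11; 11 is odd.
So 22 = 2^1 · 11.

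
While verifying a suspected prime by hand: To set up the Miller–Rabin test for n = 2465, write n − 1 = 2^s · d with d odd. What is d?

77

Halving: 2464 → 1232 → 616 → 308 → 154 → 77; 77 is odd.
So 2464 = 2^5 · 77.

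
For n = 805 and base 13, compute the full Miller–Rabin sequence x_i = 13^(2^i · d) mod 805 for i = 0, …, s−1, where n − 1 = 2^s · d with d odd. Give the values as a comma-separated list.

n − 1 = 804 = 2^2 · 201, so s = 2 and d = 201.
x_0 = 13^201 mod 805 = 748.
x_1 = 748^2 mod 805 = 29.

748, 29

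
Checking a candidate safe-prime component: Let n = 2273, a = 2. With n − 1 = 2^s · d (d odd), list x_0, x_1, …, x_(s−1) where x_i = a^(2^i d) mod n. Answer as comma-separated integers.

n − 1 = 2272 = 2^5 · 71, so s = 5 and d = 71.
x_0 = 2^71 mod 2273 = 1530.
x_1 = 1530^2 mod 2273 = 1983.
x_2 = 1983^2 mod 2273 = 2272.
x_3 = 2272^2 mod 2273 = 1.
x_4 = 1^2 mod 2273 = 1.

1530, 1983, 2272, 1, 1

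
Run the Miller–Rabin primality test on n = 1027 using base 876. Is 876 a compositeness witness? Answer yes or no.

n − 1 = 1026 = 2^1 · 513, so s = 1 and d = 513.
Repeated squaring mod 1027: 876^1 ≡ 876, 876^2 ≡ 207, 876^4 ≡ 742, 876^8 ≡ 92, 876^16 ≡ 248, 876^32 ≡ 911, 876^64 ≡ 105, 876^128 ≡ 755, 876^256 ≡ 40, 876^512 ≡ 573.
513 = 512 + 1, so 876^513 ≡ 573·876 ≡ 772 (mod 1027).
x_0 = 876^513 mod 1027 = 772.
x_0 ∉ {1, 1026} and s = 1, so 876 is a Miller–Rabin witness and 1027 is composite.

yes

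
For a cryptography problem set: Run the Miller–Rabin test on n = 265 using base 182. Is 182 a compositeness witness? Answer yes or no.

n − 1 = 264 = 2^3 · 33, so s = 3 and d = 33.
x_0 = 182^33 mod 265 = 182.
x_0 is neither 1 nor 264, so continue squaring.
x_1 = 182^2 mod 265 = 264.
x_1 ≡ −1, so 182 is not a witness.

no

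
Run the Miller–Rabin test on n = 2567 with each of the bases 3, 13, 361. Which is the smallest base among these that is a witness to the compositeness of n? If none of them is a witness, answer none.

3

n − 1 = 2566 = 2^1 · 1283, so s = 1 and d = 1283.
Base 3: x_0 = 3^1283 mod 2567 = 1744. x_0 ∉ {1, 2566} and s = 1, so 3 is a Miller–Rabin witness and 2567 is composite.
Base 13: x_0 = 13^1283 mod 2567 = 1177. x_0 ∉ {1, 2566} and s = 1, so 13 is a Miller–Rabin witness and 2567 is composite.
Base 361: x_0 = 361^1283 mod 2567 = 472. x_0 ∉ {1, 2566} and s = 1, so 361 is a Miller–Rabin witness and 2567 is composite.
The smallest witness among the given bases is 3.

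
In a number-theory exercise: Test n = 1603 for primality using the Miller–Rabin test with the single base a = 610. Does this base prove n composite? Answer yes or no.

yes

n − 1 = 1602 = 2^1 · 801, so s = 1 and d = 801.
By repeated squaring, 610^801 ≡ 365 (mod 1603).
x_0 = 610^801 mod 1603 = 365.
x_0 ∉ {1, 1602} and s = 1, so 610 is a Miller–Rabin witness and 1603 is composite.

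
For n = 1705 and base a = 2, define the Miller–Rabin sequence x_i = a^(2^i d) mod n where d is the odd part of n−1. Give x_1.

n − 1 = 1704 = 2^3 · 213, so s = 3 and d = 213.
x_0 = 2^213 mod 1705 = 1372.
x_1 = 1372^2 mod 1705 = 64.

64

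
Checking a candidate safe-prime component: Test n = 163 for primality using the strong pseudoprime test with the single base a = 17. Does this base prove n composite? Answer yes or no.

n − 1 = 162 = 2^1 · 81, so s = 1 and d = 81.
x_0 = 17^81 mod 163 = 162.
x_0 = 162 ≡ −1, so 17 is not a witness.

no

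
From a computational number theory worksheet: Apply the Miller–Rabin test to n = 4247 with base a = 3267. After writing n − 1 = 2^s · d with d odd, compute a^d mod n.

332

n − 1 = 4246 = 2^1 · 2123, so s = 1 and d = 2123.
3267^2123 mod 4247 = 332.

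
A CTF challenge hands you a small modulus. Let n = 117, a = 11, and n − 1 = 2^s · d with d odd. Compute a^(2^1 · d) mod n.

88

n − 1 = 116 = 2^2 · 29, so s = 2 and d = 29.
By repeated squaring, 11^29 ≡ 59 (mod 117).
x_0 = 59.
x_1 = 59^2 mod 117 = 88.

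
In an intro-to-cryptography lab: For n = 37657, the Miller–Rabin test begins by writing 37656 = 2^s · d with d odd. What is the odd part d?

Halving: 37656 → 18828 → 9414 → 4707; 4707 is odd.
So 37656 = 2^3 · 4707.

4707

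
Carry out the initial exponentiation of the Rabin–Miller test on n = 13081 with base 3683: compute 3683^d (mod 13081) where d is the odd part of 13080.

n − 1 = 13080 = 2^3 · 1635, so s = 3 and d = 1635.
Repeated squaring mod 13081: 3683^1 ≡ 3683, 3683^2 ≡ 12573, 3683^4 ≡ 9525, 3683^8 ≡ 8890, 3683^16 ≡ 9779, 3683^32 ≡ 6731, 3683^64 ≡ 6858, 3683^128 ≡ 5969, 3683^256 ≡ 9398, 3683^512 ≡ 12573, 3683^1024 ≡ 9525.
1635 = 1024 + 512 + 64 + 32 + 2 + 1, so 3683^1635 ≡ 9525·12573·6858·6731·12573·3683 ≡ 12700 (mod 13081).

12700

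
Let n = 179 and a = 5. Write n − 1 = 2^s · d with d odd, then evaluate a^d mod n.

n − 1 = 178 = 2^1 · 89, so s = 1 and d = 89.
5^89 mod 179 = 1.

1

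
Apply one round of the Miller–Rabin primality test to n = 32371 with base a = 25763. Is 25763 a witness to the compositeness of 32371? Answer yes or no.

no

n − 1 = 32370 = 2^1 · 16185, so s = 1 and d = 16185.
x_0 = 25763^16185 mod 32371 = 32370.
x_0 = 32370 ≡ −1, so 25763 is not a witness.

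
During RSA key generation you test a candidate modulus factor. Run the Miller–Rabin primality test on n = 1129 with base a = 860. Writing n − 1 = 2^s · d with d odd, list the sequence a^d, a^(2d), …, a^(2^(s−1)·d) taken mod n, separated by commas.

1128, 1, 1

n − 1 = 1128 = 2^3 · 141, so s = 3 and d = 141.
x_0 = 860^141 mod 1129 = 1128.
x_1 = 1128^2 mod 1129 = 1.
x_2 = 1^2 mod 1129 = 1.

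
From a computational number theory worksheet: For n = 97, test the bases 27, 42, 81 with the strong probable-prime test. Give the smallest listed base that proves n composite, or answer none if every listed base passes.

none

n − 1 = 96 = 2^5 · 3, so s = 5 and d = 3.
Base 27: x_0 = 27^3 mod 97 = 89. x_0 is neither 1 nor 96, so continue squaring. x_1 = 89^2 mod 97 = 64. x_2 = 64^2 mod 97 = 22. x_3 = 22^2 mod 97 = 96. x_3 ≡ −1, so 27 is not a witness.
Base 42: x_0 = 42^3 mod 97 = 77. x_0 is neither 1 nor 96, so continue squaring. x_1 = 77^2 mod 97 = 12. x_2 = 12^2 mod 97 = 47. x_3 = 47^2 mod 97 = 75. x_4 = 75^2 mod 97 = 96. x_4 ≡ −1, so 42 is not a witness.
Base 81: x_0 = 81^3 mod 97 = 75. x_0 is neither 1 nor 96, so continue squaring. x_1 = 75^2 mod 97 = 96. x_1 ≡ −1, so 81 is not a witness.
No listed base is a witness for 97.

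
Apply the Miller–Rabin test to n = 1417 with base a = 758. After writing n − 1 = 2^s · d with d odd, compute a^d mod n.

1312

n − 1 = 1416 = 2^3 · 177, so s = 3 and d = 177.
Repeated squaring mod 1417: 758^1 ≡ 758, 758^2 ≡ 679, 758^4 ≡ 516, 758^8 ≡ 1277, 758^16 ≡ 1179, 758^32 ≡ 1381, 758^64 ≡ 1296, 758^128 ≡ 471.
177 = 128 + 32 + 16 + 1, so 758^177 ≡ 471·1381·1179·758 ≡ 1312 (mod 1417).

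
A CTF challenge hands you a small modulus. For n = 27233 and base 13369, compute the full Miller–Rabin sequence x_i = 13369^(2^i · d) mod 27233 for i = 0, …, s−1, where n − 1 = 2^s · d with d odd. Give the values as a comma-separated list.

n − 1 = 27232 = 2^5 · 851, so s = 5 and d = 851.
x_0 = 13369^851 mod 27233 = 4229.
x_1 = 4229^2 mod 27233 = 19593.
x_2 = 19593^2 mod 27233 = 9281.
x_3 = 9281^2 mod 27233 = 26215.
x_4 = 26215^2 mod 27233 = 1470.

4229, 19593, 9281, 26215, 1470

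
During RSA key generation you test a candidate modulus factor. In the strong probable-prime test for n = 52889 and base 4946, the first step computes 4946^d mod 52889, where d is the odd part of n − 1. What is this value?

n − 1 = 52888 = 2^3 · 6611, so s = 3 and d = 6611.
4946^6611 mod 52889 = 52888.

52888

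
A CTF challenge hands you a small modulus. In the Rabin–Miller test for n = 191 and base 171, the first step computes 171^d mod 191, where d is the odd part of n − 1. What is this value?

n − 1 = 190 = 2^1 · 95, so s = 1 and d = 95.
Repeated squaring mod 191: 171^1 ≡ 171, 171^2 ≡ 18, 171^4 ≡ 133, 171^8 ≡ 117, 171^16 ≡ 128, 171^32 ≡ 149, 171^64 ≡ 45.
95 = 64 + 16 + 8 + 4 + 2 + 1, so 171^95 ≡ 45·128·117·133·18·171 ≡ 190 (mod 191).

190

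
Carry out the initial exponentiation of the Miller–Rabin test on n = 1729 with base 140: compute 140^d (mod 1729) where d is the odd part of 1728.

n − 1 = 1728 = 2^6 · 27, so s = 6 and d = 27.
140^27 mod 1729 = 77.

77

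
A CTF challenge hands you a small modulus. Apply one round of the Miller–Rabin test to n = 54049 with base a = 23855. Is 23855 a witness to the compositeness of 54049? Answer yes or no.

no

n − 1 = 54048 = 2^5 · 1689, so s = 5 and d = 1689.
Repeated squaring mod 54049: 23855^1 ≡ 23855, 23855^2 ≡ 33153, 23855^4 ≡ 34994, 23855^8 ≡ 45892, 23855^16 ≡ 2330, 23855^32 ≡ 24000, 23855^64 ≡ 53856, 23855^128 ≡ 37249, 23855^256 ≡ 50171, 23855^512 ≡ 13262, 23855^1024 ≡ 5198.
1689 = 1024 + 512 + 128 + 16 + 8 + 1, so 23855^1689 ≡ 5198·13262·37249·2330·45892·23855 ≡ 8652 (mod 54049).
x_0 = 23855^1689 mod 54049 = 8652.
x_0 is neither 1 nor 54048, so continue squaring.
x_1 = 8652^2 mod 54049 = 53288.
x_2 = 53288^2 mod 54049 = 38631.
x_3 = 38631^2 mod 54049 = 7222.
x_4 = 7222^2 mod 54049 = 54048.
x_4 ≡ −1, so 23855 is not a witness.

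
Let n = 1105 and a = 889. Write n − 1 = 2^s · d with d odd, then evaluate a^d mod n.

n − 1 = 1104 = 2^4 · 69, so s = 4 and d = 69.
Repeated squaring mod 1105: 889^1 ≡ 889, 889^2 ≡ 246, 889^4 ≡ 846, 889^8 ≡ 781, 889^16 ≡ 1, 889^32 ≡ 1, 889^64 ≡ 1.
69 = 64 + 4 + 1, so 889^69 ≡ 1·846·889 ≡ 694 (mod 1105).

694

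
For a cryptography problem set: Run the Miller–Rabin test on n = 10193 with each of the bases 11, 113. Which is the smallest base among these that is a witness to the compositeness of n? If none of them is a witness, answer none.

n − 1 = 10192 = 2^4 · 637, so s = 4 and d = 637.
Base 11: x_0 = 11^637 mod 10193 = 620. x_0 is neither 1 nor 10192, so continue squaring. x_1 = 620^2 mod 10193 = 7259. x_2 = 7259^2 mod 10193 = 5464. x_3 = 5464^2 mod 10193 = 10192. x_3 ≡ −1, so 11 is not a witness.
Base 113: x_0 = 113^637 mod 10193 = 3604. x_0 is neither 1 nor 10192, so continue squaring. x_1 = 3604^2 mod 10193 = 2934. x_2 = 2934^2 mod 10193 = 5464. x_3 = 5464^2 mod 10193 = 10192. x_3 ≡ −1, so 113 is not a witness.
No listed base is a witness for 10193.

none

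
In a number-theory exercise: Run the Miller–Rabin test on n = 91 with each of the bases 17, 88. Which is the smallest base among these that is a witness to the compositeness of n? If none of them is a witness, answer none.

n − 1 = 90 = 2^1 · 45, so s = 1 and d = 45.
Base 17: x_0 = 17^45 mod 91 = 90. x_0 = 90 ≡ −1, so 17 is not a witness.
Base 88: x_0 = 88^45 mod 91 = 64. x_0 ∉ {1, 90} and s = 1, so 88 is a Miller–Rabin witness and 91 is composite.
The smallest witness among the given bases is 88.

88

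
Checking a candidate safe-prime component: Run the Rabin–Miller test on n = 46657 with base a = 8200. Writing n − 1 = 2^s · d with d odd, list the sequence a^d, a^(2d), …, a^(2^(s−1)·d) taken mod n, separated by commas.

n − 1 = 46656 = 2^6 · 729, so s = 6 and d = 729.
x_0 = 8200^729 mod 46657 = 1338.
x_1 = 1338^2 mod 46657 = 17278.
x_2 = 17278^2 mod 46657 = 17798.
x_3 = 17798^2 mod 46657 = 14431.
x_4 = 14431^2 mod 46657 = 23570.
x_5 = 23570^2 mod 46657 = 1.

1338, 17278, 17798, 14431, 23570, 1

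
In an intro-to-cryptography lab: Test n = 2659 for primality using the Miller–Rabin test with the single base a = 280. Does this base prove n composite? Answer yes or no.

n − 1 = 2658 = 2^1 · 1329, so s = 1 and d = 1329.
x_0 = 280^1329 mod 2659 = 2658.
x_0 = 2658 ≡ −1, so 280 is not a witness.

no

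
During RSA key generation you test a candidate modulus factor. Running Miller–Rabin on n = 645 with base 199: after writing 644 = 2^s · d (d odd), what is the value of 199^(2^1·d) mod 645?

1

n − 1 = 644 = 2^2 · 161, so s = 2 and d = 161.
x_0 = 199^161 mod 645 = 214.
x_1 = 214^2 mod 645 = 1.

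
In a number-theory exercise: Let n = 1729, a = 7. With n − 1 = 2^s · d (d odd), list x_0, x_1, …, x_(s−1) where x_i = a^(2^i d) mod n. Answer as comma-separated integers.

n − 1 = 1728 = 2^6 · 27, so s = 6 and d = 27.
x_0 = 7^27 mod 1729 = 343.
x_1 = 343^2 mod 1729 = 77.
x_2 = 77^2 mod 1729 = 742.
x_3 = 742^2 mod 1729 = 742.
x_4 = 742^2 mod 1729 = 742.
x_5 = 742^2 mod 1729 = 742.

343, 77, 742, 742, 742, 742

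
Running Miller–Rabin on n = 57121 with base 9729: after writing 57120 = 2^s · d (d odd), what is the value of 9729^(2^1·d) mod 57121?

n − 1 = 57120 = 2^5 · 1785, so s = 5 and d = 1785.
x_0 = 9729^1785 mod 57121 = 47084.
x_1 = 47084^2 mod 57121 = 37046.

37046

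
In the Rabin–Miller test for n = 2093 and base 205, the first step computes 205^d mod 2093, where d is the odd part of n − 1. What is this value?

n − 1 = 2092 = 2^2 · 523, so s = 2 and d = 523.
205^523 mod 2093 = 1661.

1661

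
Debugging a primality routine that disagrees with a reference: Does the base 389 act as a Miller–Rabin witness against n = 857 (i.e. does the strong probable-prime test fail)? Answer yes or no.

n − 1 = 856 = 2^3 · 107, so s = 3 and d = 107.
x_0 = 389^107 mod 857 = 856.
x_0 = 856 ≡ −1, so 389 is not a witness.

no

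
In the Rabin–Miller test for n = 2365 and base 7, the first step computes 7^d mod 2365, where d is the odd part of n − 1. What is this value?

n − 1 = 2364 = 2^2 · 591, so s = 2 and d = 591.
7^591 mod 2365 = 128.

128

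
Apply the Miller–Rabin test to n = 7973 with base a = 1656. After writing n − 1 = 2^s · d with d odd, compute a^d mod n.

n − 1 = 7972 = 2^2 · 1993, so s = 2 and d = 1993.
Repeated squaring mod 7973: 1656^1 ≡ 1656, 1656^2 ≡ 7597, 1656^4 ≡ 5835, 1656^8 ≡ 2515, 1656^16 ≡ 2636, 1656^32 ≡ 4013, 1656^64 ≡ 6682, 1656^128 ≡ 324, 1656^256 ≡ 1327, 1656^512 ≡ 6869, 1656^1024 ≡ 6920.
1993 = 1024 + 512 + 256 + 128 + 64 + 8 + 1, so 1656^1993 ≡ 6920·6869·1327·324·6682·2515·1656 ≡ 452 (mod 7973).

452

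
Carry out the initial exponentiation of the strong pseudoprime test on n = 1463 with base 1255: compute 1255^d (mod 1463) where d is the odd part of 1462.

n − 1 = 1462 = 2^1 · 731, so s = 1 and d = 731.
Repeated squaring mod 1463: 1255^1 ≡ 1255, 1255^2 ≡ 837, 1255^4 ≡ 1255, 1255^8 ≡ 837, 1255^16 ≡ 1255, 1255^32 ≡ 837, 1255^64 ≡ 1255, 1255^128 ≡ 837, 1255^256 ≡ 1255, 1255^512 ≡ 837.
731 = 512 + 128 + 64 + 16 + 8 + 2 + 1, so 1255^731 ≡ 837·837·1255·1255·837·837·1255 ≡ 837 (mod 1463).

837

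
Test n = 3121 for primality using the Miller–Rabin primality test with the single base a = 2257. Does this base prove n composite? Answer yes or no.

n − 1 = 3120 = 2^4 · 195, so s = 4 and d = 195.
Repeated squaring mod 3121: 2257^1 ≡ 2257, 2257^2 ≡ 577, 2257^4 ≡ 2103, 2257^8 ≡ 152, 2257^16 ≡ 1257, 2257^32 ≡ 823, 2257^64 ≡ 72, 2257^128 ≡ 2063.
195 = 128 + 64 + 2 + 1, so 2257^195 ≡ 2063·72·577·2257 ≡ 2836 (mod 3121).
x_0 = 2257^195 mod 3121 = 2836.
x_0 is neither 1 nor 3120, so continue squaring.
x_1 = 2836^2 mod 3121 = 79.
x_2 = 79^2 mod 3121 = 3120.
x_2 ≡ −1, so 2257 is not a witness.

no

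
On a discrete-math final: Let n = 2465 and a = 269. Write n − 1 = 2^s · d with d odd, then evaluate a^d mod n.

2419

n − 1 = 2464 = 2^5 · 77, so s = 5 and d = 77.
269^77 mod 2465 = 2419.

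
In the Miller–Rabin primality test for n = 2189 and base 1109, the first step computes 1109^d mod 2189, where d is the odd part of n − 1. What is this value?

1610

n − 1 = 2188 = 2^2 · 547, so s = 2 and d = 547.
1109^547 mod 2189 = 1610.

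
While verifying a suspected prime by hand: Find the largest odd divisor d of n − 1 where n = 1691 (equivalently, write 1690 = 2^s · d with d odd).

845

Halving: 1690 → 845; 845 is odd.
So 1690 = 2^1 · 845.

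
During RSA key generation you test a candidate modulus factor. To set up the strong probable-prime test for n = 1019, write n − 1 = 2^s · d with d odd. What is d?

509

Halving: 1018 → 509; 509 is odd.
So 1018 = 2^1 · 509.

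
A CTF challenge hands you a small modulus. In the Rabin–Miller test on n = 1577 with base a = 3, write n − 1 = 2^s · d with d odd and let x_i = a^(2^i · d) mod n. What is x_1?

1271

n − 1 = 1576 = 2^3 · 197, so s = 3 and d = 197.
x_0 = 3^197 mod 1577 = 602.
x_1 = 602^2 mod 1577 = 1271.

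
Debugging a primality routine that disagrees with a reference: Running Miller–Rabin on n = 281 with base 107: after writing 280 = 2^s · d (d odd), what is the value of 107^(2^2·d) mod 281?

n − 1 = 280 = 2^3 · 35, so s = 3 and d = 35.
x_0 = 107^35 mod 281 = 221.
x_1 = 221^2 mod 281 = 228.
x_2 = 228^2 mod 281 = 280.

280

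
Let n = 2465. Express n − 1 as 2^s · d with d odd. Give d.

77

Halving: 2464 → 1232 → 616 → 308 → 154 → 77; 77 is odd.
So 2464 = 2^5 · 77.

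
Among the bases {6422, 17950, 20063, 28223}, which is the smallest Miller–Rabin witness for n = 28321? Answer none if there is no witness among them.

n − 1 = 28320 = 2^5 · 885, so s = 5 and d = 885.
Base 6422: x_0 = 6422^885 mod 28321 = 16124. x_0 is neither 1 nor 28320, so continue squaring. x_1 = 16124^2 mod 28321 = 24917. x_2 = 24917^2 mod 28321 = 3927. x_3 = 3927^2 mod 28321 = 14705. x_4 = 14705^2 mod 28321 = 6190. Reached i = s−1 = 4 without hitting −1: 6422 is a Miller–Rabin witness and 28321 is composite.
Base 17950: x_0 = 17950^885 mod 28321 = 17658. x_0 is neither 1 nor 28320, so continue squaring. x_1 = 17658^2 mod 28321 = 19075. x_2 = 19075^2 mod 28321 = 15738. x_3 = 15738^2 mod 28321 = 17499. x_4 = 17499^2 mod 28321 = 8349. Reached i = s−1 = 4 without hitting −1: 17950 is a Miller–Rabin witness and 28321 is composite.
Base 20063: x_0 = 20063^885 mod 28321 = 25881. x_0 is neither 1 nor 28320, so continue squaring. x_1 = 25881^2 mod 28321 = 6190. x_2 = 6190^2 mod 28321 = 26108. x_3 = 26108^2 mod 28321 = 26157. x_4 = 26157^2 mod 28321 = 9931. Reached i = s−1 = 4 without hitting −1: 20063 is a Miller–Rabin witness and 28321 is composite.
Base 28223: x_0 = 28223^885 mod 28321 = 16007. x_0 is neither 1 nor 28320, so continue squaring. x_1 = 16007^2 mod 28321 = 3962. x_2 = 3962^2 mod 28321 = 7610. x_3 = 7610^2 mod 28321 = 23976. x_4 = 23976^2 mod 28321 = 17239. Reached i = s−1 = 4 without hitting −1: 28223 is a Miller–Rabin witness and 28321 is composite.
The smallest witness among the given bases is 6422.

6422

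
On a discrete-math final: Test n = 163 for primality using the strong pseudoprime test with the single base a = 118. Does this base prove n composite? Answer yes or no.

n − 1 = 162 = 2^1 · 81, so s = 1 and d = 81.
x_0 = 118^81 mod 163 = 1.
x_0 = 1, so 118 is not a witness.

no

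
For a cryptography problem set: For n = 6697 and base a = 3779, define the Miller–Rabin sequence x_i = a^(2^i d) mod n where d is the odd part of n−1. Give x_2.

n − 1 = 6696 = 2^3 · 837, so s = 3 and d = 837.
x_0 = 3779^837 mod 6697 = 6481.
x_1 = 6481^2 mod 6697 = 6474.
x_2 = 6474^2 mod 6697 = 2850.

2850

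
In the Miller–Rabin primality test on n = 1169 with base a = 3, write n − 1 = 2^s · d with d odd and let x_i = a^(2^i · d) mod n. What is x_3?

695

n − 1 = 1168 = 2^4 · 73, so s = 4 and d = 73.
By repeated squaring, 3^73 ≡ 1123 (mod 1169).
x_0 = 1123.
x_1 = 1123^2 mod 1169 = 947.
x_2 = 947^2 mod 1169 = 186.
x_3 = 186^2 mod 1169 = 695.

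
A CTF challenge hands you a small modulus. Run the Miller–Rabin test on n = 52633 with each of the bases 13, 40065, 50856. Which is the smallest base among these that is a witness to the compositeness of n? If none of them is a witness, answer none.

n − 1 = 52632 = 2^3 · 6579, so s = 3 and d = 6579.
Base 13: x_0 = 13^6579 mod 52633 = 36875. x_0 is neither 1 nor 52632, so continue squaring. x_1 = 36875^2 mod 52633 = 44703. x_2 = 44703^2 mod 52633 = 41098. Reached i = s−1 = 2 without hitting −1: 13 is a Miller–Rabin witness and 52633 is composite.
Base 40065: x_0 = 40065^6579 mod 52633 = 22968. x_0 is neither 1 nor 52632, so continue squaring. x_1 = 22968^2 mod 52633 = 41098. x_2 = 41098^2 mod 52633 = 1. x_2 = 1 but x_1 ≠ ±1, a nontrivial square root of 1 — 40065 is a witness and 52633 is composite.
Base 50856: x_0 = 50856^6579 mod 52633 = 18642. x_0 is neither 1 nor 52632, so continue squaring. x_1 = 18642^2 mod 52633 = 41098. x_2 = 41098^2 mod 52633 = 1. x_2 = 1 but x_1 ≠ ±1, a nontrivial square root of 1 — 50856 is a witness and 52633 is composite.
The smallest witness among the given bases is 13.

13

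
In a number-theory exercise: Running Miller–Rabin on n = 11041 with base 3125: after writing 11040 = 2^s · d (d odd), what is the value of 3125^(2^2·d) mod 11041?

n − 1 = 11040 = 2^5 · 345, so s = 5 and d = 345.
Repeated squaring mod 11041: 3125^1 ≡ 3125, 3125^2 ≡ 5381, 3125^4 ≡ 5659, 3125^8 ≡ 5381, 3125^16 ≡ 5659, 3125^32 ≡ 5381, 3125^64 ≡ 5659, 3125^128 ≡ 5381, 3125^256 ≡ 5659.
345 = 256 + 64 + 16 + 8 + 1, so 3125^345 ≡ 5659·5659·5659·5381·3125 ≡ 182 (mod 11041).
x_0 = 182.
x_1 = 182^2 mod 11041 = 1.
x_2 = 1^2 mod 11041 = 1.

1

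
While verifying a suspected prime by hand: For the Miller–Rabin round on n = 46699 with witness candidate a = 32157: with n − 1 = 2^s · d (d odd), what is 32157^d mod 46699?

n − 1 = 46698 = 2^1 · 23349, so s = 1 and d = 23349.
Repeated squaring mod 46699: 32157^1 ≡ 32157, 32157^2 ≡ 16692, 32157^4 ≡ 16630, 32157^8 ≡ 5422, 32157^16 ≡ 24413, 32157^32 ≡ 21931, 32157^64 ≡ 15760, 32157^128 ≡ 32318, 32157^256 ≡ 29989, 32157^512 ≡ 10779, 32157^1024 ≡ 46428, 32157^2048 ≡ 26742, 32157^4096 ≡ 32777, 32157^8192 ≡ 21234, 32157^16384 ≡ 3911.
23349 = 16384 + 4096 + 2048 + 512 + 256 + 32 + 16 + 4 + 1, so 32157^23349 ≡ 3911·32777·26742·10779·29989·21931·24413·16630·32157 ≡ 22871 (mod 46699).

22871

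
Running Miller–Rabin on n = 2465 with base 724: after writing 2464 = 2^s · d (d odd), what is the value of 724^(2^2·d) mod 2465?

871

n − 1 = 2464 = 2^5 · 77, so s = 5 and d = 77.
Repeated squaring mod 2465: 724^1 ≡ 724, 724^2 ≡ 1596, 724^4 ≡ 871, 724^8 ≡ 1886, 724^16 ≡ 1, 724^32 ≡ 1, 724^64 ≡ 1.
77 = 64 + 8 + 4 + 1, so 724^77 ≡ 1·1886·871·724 ≡ 1014 (mod 2465).
x_0 = 1014.
x_1 = 1014^2 mod 2465 = 291.
x_2 = 291^2 mod 2465 = 871.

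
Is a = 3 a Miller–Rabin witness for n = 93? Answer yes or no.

yes

n − 1 = 92 = 2^2 · 23, so s = 2 and d = 23.
Repeated squaring mod 93: 3^1 ≡ 3, 3^2 ≡ 9, 3^4 ≡ 81, 3^8 ≡ 51, 3^16 ≡ 90.
23 = 16 + 4 + 2 + 1, so 3^23 ≡ 90·81·9·3 ≡ 42 (mod 93).
x_0 = 3^23 mod 93 = 42.
x_0 is neither 1 nor 92, so continue squaring.
x_1 = 42^2 mod 93 = 90.
Reached i = s−1 = 1 without hitting −1: 3 is a Miller–Rabin witness and 93 is composite.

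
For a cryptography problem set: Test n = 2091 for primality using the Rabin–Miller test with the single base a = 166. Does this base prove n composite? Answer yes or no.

n − 1 = 2090 = 2^1 · 1045, so s = 1 and d = 1045.
x_0 = 166^1045 mod 2091 = 319.
x_0 ∉ {1, 2090} and s = 1, so 166 is a Miller–Rabin witness and 2091 is composite.

yes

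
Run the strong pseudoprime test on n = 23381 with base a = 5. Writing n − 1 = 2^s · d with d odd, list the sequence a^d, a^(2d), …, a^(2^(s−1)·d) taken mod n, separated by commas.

19919, 14372

n − 1 = 23380 = 2^2 · 5845, so s = 2 and d = 5845.
x_0 = 5^5845 mod 23381 = 19919.
x_1 = 19919^2 mod 23381 = 14372.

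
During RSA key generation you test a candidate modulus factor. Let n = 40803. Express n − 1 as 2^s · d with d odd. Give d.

20401

Halving: 40802 → 20401; 20401 is odd.
So 40802 = 2^1 · 20401.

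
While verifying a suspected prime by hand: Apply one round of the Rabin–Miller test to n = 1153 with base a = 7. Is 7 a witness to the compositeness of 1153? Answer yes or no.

no

n − 1 = 1152 = 2^7 · 9, so s = 7 and d = 9.
x_0 = 7^9 mod 1153 = 913.
x_0 is neither 1 nor 1152, so continue squaring.
x_1 = 913^2 mod 1153 = 1103.
x_2 = 1103^2 mod 1153 = 194.
x_3 = 194^2 mod 1153 = 740.
x_4 = 740^2 mod 1153 = 1078.
x_5 = 1078^2 mod 1153 = 1013.
x_6 = 1013^2 mod 1153 = 1152.
x_6 ≡ −1, so 7 is not a witness.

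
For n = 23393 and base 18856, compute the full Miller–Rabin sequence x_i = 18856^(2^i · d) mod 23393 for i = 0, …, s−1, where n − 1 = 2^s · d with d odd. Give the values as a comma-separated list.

1898, 23275, 13924, 19985, 11536

n − 1 = 23392 = 2^5 · 731, so s = 5 and d = 731.
x_0 = 18856^731 mod 23393 = 1898.
x_1 = 1898^2 mod 23393 = 23275.
x_2 = 23275^2 mod 23393 = 13924.
x_3 = 13924^2 mod 23393 = 19985.
x_4 = 19985^2 mod 23393 = 11536.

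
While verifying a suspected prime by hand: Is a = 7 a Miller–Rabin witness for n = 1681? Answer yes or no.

yes

n − 1 = 1680 = 2^4 · 105, so s = 4 and d = 105.
Repeated squaring mod 1681: 7^1 ≡ 7, 7^2 ≡ 49, 7^4 ≡ 720, 7^8 ≡ 652, 7^16 ≡ 1492, 7^32 ≡ 420, 7^64 ≡ 1576.
105 = 64 + 32 + 8 + 1, so 7^105 ≡ 1576·420·652·7 ≡ 454 (mod 1681).
x_0 = 7^105 mod 1681 = 454.
x_0 is neither 1 nor 1680, so continue squaring.
x_1 = 454^2 mod 1681 = 1034.
x_2 = 1034^2 mod 1681 = 40.
x_3 = 40^2 mod 1681 = 1600.
Reached i = s−1 = 3 without hitting −1: 7 is a Miller–Rabin witness and 1681 is composite.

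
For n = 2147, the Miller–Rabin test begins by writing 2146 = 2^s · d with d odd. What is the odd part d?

1073

Halving: 2146 → 1073; 1073 is odd.
So 2146 = 2^1 · 1073.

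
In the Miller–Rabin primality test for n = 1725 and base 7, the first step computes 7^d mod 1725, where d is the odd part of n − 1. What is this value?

43

n − 1 = 1724 = 2^2 · 431, so s = 2 and d = 431.
Repeated squaring mod 1725: 7^1 ≡ 7, 7^2 ≡ 49, 7^4 ≡ 676, 7^8 ≡ 1576, 7^16 ≡ 1501, 7^32 ≡ 151, 7^64 ≡ 376, 7^128 ≡ 1651, 7^256 ≡ 301.
431 = 256 + 128 + 32 + 8 + 4 + 2 + 1, so 7^431 ≡ 301·1651·151·1576·676·49·7 ≡ 43 (mod 1725).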